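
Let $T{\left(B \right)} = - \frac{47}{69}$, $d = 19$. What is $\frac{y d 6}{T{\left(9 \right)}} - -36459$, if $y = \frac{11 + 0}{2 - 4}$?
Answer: $\frac{1756836}{47} \approx 37380.0$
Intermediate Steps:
$T{\left(B \right)} = - \frac{47}{69}$ ($T{\left(B \right)} = \left(-47\right) \frac{1}{69} = - \frac{47}{69}$)
$y = - \frac{11}{2}$ ($y = \frac{11}{-2} = 11 \left(- \frac{1}{2}\right) = - \frac{11}{2} \approx -5.5$)
$\frac{y d 6}{T{\left(9 \right)}} - -36459 = \frac{\left(- \frac{11}{2}\right) 19 \cdot 6}{- \frac{47}{69}} - -36459 = \left(- \frac{209}{2}\right) 6 \left(- \frac{69}{47}\right) + 36459 = \left(-627\right) \left(- \frac{69}{47}\right) + 36459 = \frac{43263}{47} + 36459 = \frac{1756836}{47}$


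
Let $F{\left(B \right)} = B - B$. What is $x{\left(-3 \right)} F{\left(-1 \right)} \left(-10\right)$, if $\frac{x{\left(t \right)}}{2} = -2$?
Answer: $0$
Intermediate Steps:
$F{\left(B \right)} = 0$
$x{\left(t \right)} = -4$ ($x{\left(t \right)} = 2 \left(-2\right) = -4$)
$x{\left(-3 \right)} F{\left(-1 \right)} \left(-10\right) = \left(-4\right) 0 \left(-10\right) = 0 \left(-10\right) = 0$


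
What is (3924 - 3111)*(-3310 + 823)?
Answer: -2021931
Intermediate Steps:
(3924 - 3111)*(-3310 + 823) = 813*(-2487) = -2021931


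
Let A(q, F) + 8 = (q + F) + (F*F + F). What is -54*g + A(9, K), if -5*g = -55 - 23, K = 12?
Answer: -3367/5 ≈ -673.40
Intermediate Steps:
g = 78/5 (g = -(-55 - 23)/5 = -⅕*(-78) = 78/5 ≈ 15.600)
A(q, F) = -8 + q + F² + 2*F (A(q, F) = -8 + ((q + F) + (F*F + F)) = -8 + ((F + q) + (F² + F)) = -8 + ((F + q) + (F + F²)) = -8 + (q + F² + 2*F) = -8 + q + F² + 2*F)
-54*g + A(9, K) = -54*78/5 + (-8 + 9 + 12² + 2*12) = -4212/5 + (-8 + 9 + 144 + 24) = -4212/5 + 169 = -3367/5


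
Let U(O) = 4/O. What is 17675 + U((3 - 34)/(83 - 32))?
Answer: 547721/31 ≈ 17668.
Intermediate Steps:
17675 + U((3 - 34)/(83 - 32)) = 17675 + 4/(((3 - 34)/(83 - 32))) = 17675 + 4/((-31/51)) = 17675 + 4/((-31*1/51)) = 17675 + 4/(-31/51) = 17675 + 4*(-51/31) = 17675 - 204/31 = 547721/31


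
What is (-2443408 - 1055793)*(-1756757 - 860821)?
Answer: 9159431555178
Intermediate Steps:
(-2443408 - 1055793)*(-1756757 - 860821) = -3499201*(-2617578) = 9159431555178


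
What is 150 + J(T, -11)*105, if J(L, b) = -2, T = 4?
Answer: -60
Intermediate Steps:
150 + J(T, -11)*105 = 150 - 2*105 = 150 - 210 = -60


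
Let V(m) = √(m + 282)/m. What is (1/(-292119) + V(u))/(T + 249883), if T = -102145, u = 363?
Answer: -1/43157076822 + √645/53628894 ≈ 4.7354e-7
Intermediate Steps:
V(m) = √(282 + m)/m
(1/(-292119) + V(u))/(T + 249883) = (1/(-292119) + √(282 + 363)/363)/(-102145 + 249883) = (-1/292119 + √645/363)/147738 = (-1/292119 + √645/363)*(1/147738) = -1/43157076822 + √645/53628894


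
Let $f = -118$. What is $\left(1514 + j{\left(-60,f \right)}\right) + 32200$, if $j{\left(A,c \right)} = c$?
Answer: $33596$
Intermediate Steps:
$\left(1514 + j{\left(-60,f \right)}\right) + 32200 = \left(1514 - 118\right) + 32200 = 1396 + 32200 = 33596$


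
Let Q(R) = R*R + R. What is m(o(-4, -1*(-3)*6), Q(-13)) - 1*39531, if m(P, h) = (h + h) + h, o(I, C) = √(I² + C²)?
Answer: -39063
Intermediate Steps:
Q(R) = R + R² (Q(R) = R² + R = R + R²)
o(I, C) = √(C² + I²)
m(P, h) = 3*h (m(P, h) = 2*h + h = 3*h)
m(o(-4, -1*(-3)*6), Q(-13)) - 1*39531 = 3*(-13*(1 - 13)) - 1*39531 = 3*(-13*(-12)) - 39531 = 3*156 - 39531 = 468 - 39531 = -39063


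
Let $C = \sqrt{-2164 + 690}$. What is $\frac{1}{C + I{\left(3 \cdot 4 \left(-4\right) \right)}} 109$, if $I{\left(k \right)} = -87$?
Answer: $- \frac{9483}{9043} - \frac{109 i \sqrt{1474}}{9043} \approx -1.0487 - 0.46277 i$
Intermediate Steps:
$C = i \sqrt{1474}$ ($C = \sqrt{-1474} = i \sqrt{1474} \approx 38.393 i$)
$\frac{1}{C + I{\left(3 \cdot 4 \left(-4\right) \right)}} 109 = \frac{1}{i \sqrt{1474} - 87} \cdot 109 = \frac{1}{-87 + i \sqrt{1474}} \cdot 109 = \frac{109}{-87 + i \sqrt{1474}}$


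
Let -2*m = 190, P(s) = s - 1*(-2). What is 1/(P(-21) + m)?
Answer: -1/114 ≈ -0.0087719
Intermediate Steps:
P(s) = 2 + s (P(s) = s + 2 = 2 + s)
m = -95 (m = -½*190 = -95)
1/(P(-21) + m) = 1/((2 - 21) - 95) = 1/(-19 - 95) = 1/(-114) = -1/114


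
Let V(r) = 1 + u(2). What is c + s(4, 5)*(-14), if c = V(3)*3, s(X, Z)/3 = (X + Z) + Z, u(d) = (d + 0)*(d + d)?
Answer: -561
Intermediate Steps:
u(d) = 2*d² (u(d) = d*(2*d) = 2*d²)
V(r) = 9 (V(r) = 1 + 2*2² = 1 + 2*4 = 1 + 8 = 9)
s(X, Z) = 3*X + 6*Z (s(X, Z) = 3*((X + Z) + Z) = 3*(X + 2*Z) = 3*X + 6*Z)
c = 27 (c = 9*3 = 27)
c + s(4, 5)*(-14) = 27 + (3*4 + 6*5)*(-14) = 27 + (12 + 30)*(-14) = 27 + 42*(-14) = 27 - 588 = -561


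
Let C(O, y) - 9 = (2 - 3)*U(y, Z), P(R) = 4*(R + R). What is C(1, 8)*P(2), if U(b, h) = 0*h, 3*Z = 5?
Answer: 144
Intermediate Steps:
Z = 5/3 (Z = (1/3)*5 = 5/3 ≈ 1.6667)
U(b, h) = 0
P(R) = 8*R (P(R) = 4*(2*R) = 8*R)
C(O, y) = 9 (C(O, y) = 9 + (2 - 3)*0 = 9 - 1*0 = 9 + 0 = 9)
C(1, 8)*P(2) = 9*(8*2) = 9*16 = 144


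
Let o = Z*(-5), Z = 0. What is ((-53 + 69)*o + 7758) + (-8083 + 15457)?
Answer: 15132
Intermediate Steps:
o = 0 (o = 0*(-5) = 0)
((-53 + 69)*o + 7758) + (-8083 + 15457) = ((-53 + 69)*0 + 7758) + (-8083 + 15457) = (16*0 + 7758) + 7374 = (0 + 7758) + 7374 = 7758 + 7374 = 15132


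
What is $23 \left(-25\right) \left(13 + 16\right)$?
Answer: $-16675$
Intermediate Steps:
$23 \left(-25\right) \left(13 + 16\right) = \left(-575\right) 29 = -16675$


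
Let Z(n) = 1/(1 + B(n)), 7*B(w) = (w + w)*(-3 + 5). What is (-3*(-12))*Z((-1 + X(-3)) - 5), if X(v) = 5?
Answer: 84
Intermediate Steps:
B(w) = 4*w/7 (B(w) = ((w + w)*(-3 + 5))/7 = ((2*w)*2)/7 = (4*w)/7 = 4*w/7)
Z(n) = 1/(1 + 4*n/7)
(-3*(-12))*Z((-1 + X(-3)) - 5) = (-3*(-12))*(7/(7 + 4*((-1 + 5) - 5))) = 36*(7/(7 + 4*(4 - 5))) = 36*(7/(7 + 4*(-1))) = 36*(7/(7 - 4)) = 36*(7/3) = 84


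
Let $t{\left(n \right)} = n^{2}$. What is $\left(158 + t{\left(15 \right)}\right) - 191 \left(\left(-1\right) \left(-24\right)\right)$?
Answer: $-4201$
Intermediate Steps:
$\left(158 + t{\left(15 \right)}\right) - 191 \left(\left(-1\right) \left(-24\right)\right) = \left(158 + 15^{2}\right) - 191 \left(\left(-1\right) \left(-24\right)\right) = \left(158 + 225\right) - 4584 = 383 - 4584 = -4201$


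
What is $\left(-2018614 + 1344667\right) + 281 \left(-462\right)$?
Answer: $-803769$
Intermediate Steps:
$\left(-2018614 + 1344667\right) + 281 \left(-462\right) = -673947 - 129822 = -803769$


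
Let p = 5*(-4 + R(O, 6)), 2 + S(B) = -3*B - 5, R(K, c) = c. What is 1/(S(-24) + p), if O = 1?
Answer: 1/75 ≈ 0.013333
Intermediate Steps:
S(B) = -7 - 3*B (S(B) = -2 + (-3*B - 5) = -2 + (-5 - 3*B) = -7 - 3*B)
p = 10 (p = 5*(-4 + 6) = 5*2 = 10)
1/(S(-24) + p) = 1/((-7 - 3*(-24)) + 10) = 1/((-7 + 72) + 10) = 1/(65 + 10) = 1/75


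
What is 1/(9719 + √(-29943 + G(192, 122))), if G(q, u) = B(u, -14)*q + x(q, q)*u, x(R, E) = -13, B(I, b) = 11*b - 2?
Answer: 9719/94520442 - I*√61481/94520442 ≈ 0.00010282 - 2.6233e-6*I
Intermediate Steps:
B(I, b) = -2 + 11*b
G(q, u) = -156*q - 13*u (G(q, u) = (-2 + 11*(-14))*q - 13*u = (-2 - 154)*q - 13*u = -156*q - 13*u)
1/(9719 + √(-29943 + G(192, 122))) = 1/(9719 + √(-29943 + (-156*192 - 13*122))) = 1/(9719 + √(-29943 + (-29952 - 1586))) = 1/(9719 + √(-29943 - 31538)) = 1/(9719 + √(-61481)) = 1/(9719 + I*√61481)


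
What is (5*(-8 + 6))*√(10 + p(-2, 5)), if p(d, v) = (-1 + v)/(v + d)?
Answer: -10*√102/3 ≈ -33.665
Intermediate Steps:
p(d, v) = (-1 + v)/(d + v)
(5*(-8 + 6))*√(10 + p(-2, 5)) = (5*(-8 + 6))*√(10 + (-1 + 5)/(-2 + 5)) = (5*(-2))*√(10 + 4/3) = -10*√(10 + (⅓)*4) = -10*√(10 + 4/3) = -10*√102/3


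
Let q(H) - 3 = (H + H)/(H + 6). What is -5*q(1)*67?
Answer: -7705/7 ≈ -1100.7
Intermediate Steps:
q(H) = 3 + 2*H/(6 + H) (q(H) = 3 + (H + H)/(H + 6) = 3 + (2*H)/(6 + H) = 3 + 2*H/(6 + H))
-5*q(1)*67 = -5*(18 + 5*1)/(6 + 1)*67 = -5*(18 + 5)/7*67 = -5*23/7*67 = -115/7*67 = -7705/7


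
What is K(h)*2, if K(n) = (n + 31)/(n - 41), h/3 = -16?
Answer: 34/89 ≈ 0.38202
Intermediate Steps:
h = -48 (h = 3*(-16) = -48)
K(n) = (31 + n)/(-41 + n)
K(h)*2 = ((31 - 48)/(-41 - 48))*2 = (-17/(-89))*2 = -1/89*(-17)*2 = (17/89)*2 = 34/89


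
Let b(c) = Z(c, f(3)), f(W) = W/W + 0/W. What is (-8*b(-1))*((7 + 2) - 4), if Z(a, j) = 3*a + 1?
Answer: 80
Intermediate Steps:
f(W) = 1 (f(W) = 1 + 0 = 1)
Z(a, j) = 1 + 3*a
b(c) = 1 + 3*c
(-8*b(-1))*((7 + 2) - 4) = (-8*(1 + 3*(-1)))*((7 + 2) - 4) = (-8*(1 - 3))*(9 - 4) = -8*(-2)*5 = 16*5 = 80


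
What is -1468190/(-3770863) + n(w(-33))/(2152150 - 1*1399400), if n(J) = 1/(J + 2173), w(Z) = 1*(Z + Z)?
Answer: 2328614311178363/5980755578687750 ≈ 0.38935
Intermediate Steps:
w(Z) = 2*Z (w(Z) = 1*(2*Z) = 2*Z)
n(J) = 1/(2173 + J)
-1468190/(-3770863) + n(w(-33))/(2152150 - 1*1399400) = -1468190/(-3770863) + 1/((2173 + 2*(-33))*(2152150 - 1*1399400)) = -1468190*(-1/3770863) + 1/((2173 - 66)*(2152150 - 1399400)) = 1468190/3770863 + 1/(2107*752750) = 1468190/3770863 + (1/2107)*(1/752750) = 1468190/3770863 + 1/1586044250 = 2328614311178363/5980755578687750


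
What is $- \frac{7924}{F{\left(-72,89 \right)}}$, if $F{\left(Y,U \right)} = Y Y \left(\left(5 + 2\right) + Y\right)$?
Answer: $\frac{1981}{84240} \approx 0.023516$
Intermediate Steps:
$F{\left(Y,U \right)} = Y^{2} \left(7 + Y\right)$
$- \frac{7924}{F{\left(-72,89 \right)}} = - \frac{7924}{\left(-72\right)^{2} \left(7 - 72\right)} = - \frac{7924}{5184 \left(-65\right)} = - \frac{7924}{-336960} = \left(-7924\right) \left(- \frac{1}{336960}\right) = \frac{1981}{84240}$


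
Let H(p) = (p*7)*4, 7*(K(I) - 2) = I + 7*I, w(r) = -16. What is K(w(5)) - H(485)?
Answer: -95174/7 ≈ -13596.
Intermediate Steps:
K(I) = 2 + 8*I/7 (K(I) = 2 + (I + 7*I)/7 = 2 + (8*I)/7 = 2 + 8*I/7)
H(p) = 28*p (H(p) = (7*p)*4 = 28*p)
K(w(5)) - H(485) = (2 + (8/7)*(-16)) - 28*485 = (2 - 128/7) - 1*13580 = -114/7 - 13580 = -95174/7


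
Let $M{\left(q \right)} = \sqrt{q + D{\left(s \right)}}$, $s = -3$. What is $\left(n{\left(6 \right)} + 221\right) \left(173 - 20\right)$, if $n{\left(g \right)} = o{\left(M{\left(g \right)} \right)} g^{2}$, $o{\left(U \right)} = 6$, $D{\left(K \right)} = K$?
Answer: $66861$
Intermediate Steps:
$M{\left(q \right)} = \sqrt{-3 + q}$ ($M{\left(q \right)} = \sqrt{q - 3} = \sqrt{-3 + q}$)
$n{\left(g \right)} = 6 g^{2}$
$\left(n{\left(6 \right)} + 221\right) \left(173 - 20\right) = \left(6 \cdot 6^{2} + 221\right) \left(173 - 20\right) = \left(6 \cdot 36 + 221\right) 153 = \left(216 + 221\right) 153 = 437 \cdot 153 = 66861$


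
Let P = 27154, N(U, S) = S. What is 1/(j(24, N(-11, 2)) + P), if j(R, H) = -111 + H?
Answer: 1/27045 ≈ 3.6975e-5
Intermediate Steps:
1/(j(24, N(-11, 2)) + P) = 1/((-111 + 2) + 27154) = 1/(-109 + 27154) = 1/27045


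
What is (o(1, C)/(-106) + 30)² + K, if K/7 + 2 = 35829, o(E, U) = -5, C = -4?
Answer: 2828009429/11236 ≈ 2.5169e+5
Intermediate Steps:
K = 250789 (K = -14 + 7*35829 = -14 + 250803 = 250789)
(o(1, C)/(-106) + 30)² + K = (-5/(-106) + 30)² + 250789 = (-5*(-1/106) + 30)² + 250789 = (5/106 + 30)² + 250789 = (3185/106)² + 250789 = 10144225/11236 + 250789 = 2828009429/11236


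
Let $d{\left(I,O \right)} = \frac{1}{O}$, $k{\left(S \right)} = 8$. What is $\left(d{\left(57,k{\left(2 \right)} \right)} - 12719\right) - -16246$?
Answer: $\frac{28217}{8} \approx 3527.1$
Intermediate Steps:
$\left(d{\left(57,k{\left(2 \right)} \right)} - 12719\right) - -16246 = \left(\frac{1}{8} - 12719\right) - -16246 = \left(\frac{1}{8} - 12719\right) + 16246 = - \frac{101751}{8} + 16246 = \frac{28217}{8}$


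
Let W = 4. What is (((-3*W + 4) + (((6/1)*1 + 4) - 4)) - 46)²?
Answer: 2304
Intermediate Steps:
(((-3*W + 4) + (((6/1)*1 + 4) - 4)) - 46)² = (((-3*4 + 4) + (((6/1)*1 + 4) - 4)) - 46)² = (((-12 + 4) + (((6*1)*1 + 4) - 4)) - 46)² = ((-8 + ((6*1 + 4) - 4)) - 46)² = ((-8 + ((6 + 4) - 4)) - 46)² = ((-8 + (10 - 4)) - 46)² = ((-8 + 6) - 46)² = (-2 - 46)² = (-48)² = 2304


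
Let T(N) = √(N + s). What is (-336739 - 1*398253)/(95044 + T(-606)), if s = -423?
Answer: -69856579648/9033362965 + 5144944*I*√21/9033362965 ≈ -7.7332 + 0.00261*I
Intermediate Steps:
T(N) = √(-423 + N) (T(N) = √(N - 423) = √(-423 + N))
(-336739 - 1*398253)/(95044 + T(-606)) = (-336739 - 1*398253)/(95044 + √(-423 - 606)) = (-336739 - 398253)/(95044 + √(-1029)) = -734992/(95044 + 7*I*√21)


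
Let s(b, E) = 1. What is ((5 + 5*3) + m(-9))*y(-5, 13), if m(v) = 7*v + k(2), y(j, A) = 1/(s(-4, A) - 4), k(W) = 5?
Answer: 38/3 ≈ 12.667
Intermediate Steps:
y(j, A) = -1/3 (y(j, A) = 1/(1 - 4) = 1/(-3) = -1/3)
m(v) = 5 + 7*v (m(v) = 7*v + 5 = 5 + 7*v)
((5 + 5*3) + m(-9))*y(-5, 13) = ((5 + 5*3) + (5 + 7*(-9)))*(-1/3) = ((5 + 15) + (5 - 63))*(-1/3) = (20 - 58)*(-1/3) = -38*(-1/3) = 38/3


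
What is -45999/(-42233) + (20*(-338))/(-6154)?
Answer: 1056827/483089 ≈ 2.1876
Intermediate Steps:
-45999/(-42233) + (20*(-338))/(-6154) = -45999*(-1/42233) - 6760*(-1/6154) = 171/157 + 3380/3077 = 1056827/483089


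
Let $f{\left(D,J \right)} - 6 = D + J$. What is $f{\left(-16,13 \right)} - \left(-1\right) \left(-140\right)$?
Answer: $-137$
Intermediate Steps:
$f{\left(D,J \right)} = 6 + D + J$ ($f{\left(D,J \right)} = 6 + \left(D + J\right) = 6 + D + J$)
$f{\left(-16,13 \right)} - \left(-1\right) \left(-140\right) = \left(6 - 16 + 13\right) - \left(-1\right) \left(-140\right) = 3 - 140 = -137$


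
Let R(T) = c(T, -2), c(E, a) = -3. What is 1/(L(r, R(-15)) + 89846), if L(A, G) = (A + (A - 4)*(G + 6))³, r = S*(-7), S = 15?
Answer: -1/80531722 ≈ -1.2417e-8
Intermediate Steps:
R(T) = -3
r = -105 (r = 15*(-7) = -105)
L(A, G) = (A + (-4 + A)*(6 + G))³
1/(L(r, R(-15)) + 89846) = 1/((-24 - 4*(-3) + 7*(-105) - 105*(-3))³ + 89846) = 1/((-24 + 12 - 735 + 315)³ + 89846) = 1/((-432)³ + 89846) = 1/(-80621568 + 89846) = 1/(-80531722) = -1/80531722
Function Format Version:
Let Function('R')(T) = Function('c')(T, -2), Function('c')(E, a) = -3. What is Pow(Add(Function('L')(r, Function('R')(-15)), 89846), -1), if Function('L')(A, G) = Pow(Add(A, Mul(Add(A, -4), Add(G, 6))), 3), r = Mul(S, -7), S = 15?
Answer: Rational(-1, 80531722) ≈ -1.2417e-8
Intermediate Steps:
Function('R')(T) = -3
r = -105 (r = Mul(15, -7) = -105)
Function('L')(A, G) = Pow(Add(A, Mul(Add(-4, A), Add(6, G))), 3)
Pow(Add(Function('L')(r, Function('R')(-15)), 89846), -1) = Pow(Add(Pow(Add(-24, Mul(-4, -3), Mul(7, -105), Mul(-105, -3)), 3), 89846), -1) = Pow(Add(Pow(Add(-24, 12, -735, 315), 3), 89846), -1) = Pow(Add(Pow(-432, 3), 89846), -1) = Pow(Add(-80621568, 89846), -1) = Pow(-80531722, -1) = Rational(-1, 80531722)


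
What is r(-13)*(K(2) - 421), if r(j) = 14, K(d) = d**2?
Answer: -5838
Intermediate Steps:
r(-13)*(K(2) - 421) = 14*(2**2 - 421) = 14*(4 - 421) = 14*(-417) = -5838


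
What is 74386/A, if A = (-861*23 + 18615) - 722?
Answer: -37193/955 ≈ -38.946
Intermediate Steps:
A = -1910 (A = (-19803 + 18615) - 722 = -1188 - 722 = -1910)
74386/A = 74386/(-1910) = 74386*(-1/1910) = -37193/955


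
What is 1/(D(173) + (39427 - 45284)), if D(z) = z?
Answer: -1/5684 ≈ -0.00017593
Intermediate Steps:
1/(D(173) + (39427 - 45284)) = 1/(173 + (39427 - 45284)) = 1/(173 - 5857) = 1/(-5684) = -1/5684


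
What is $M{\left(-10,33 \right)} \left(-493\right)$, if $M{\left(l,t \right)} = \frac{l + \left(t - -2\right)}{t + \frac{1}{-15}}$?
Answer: $- \frac{184875}{494} \approx -374.24$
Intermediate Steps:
$M{\left(l,t \right)} = \frac{2 + l + t}{- \frac{1}{15} + t}$ ($M{\left(l,t \right)} = \frac{l + \left(t + 2\right)}{t - \frac{1}{15}} = \frac{l + \left(2 + t\right)}{- \frac{1}{15} + t} = \frac{2 + l + t}{- \frac{1}{15} + t}$)
$M{\left(-10,33 \right)} \left(-493\right) = \frac{15 \left(2 - 10 + 33\right)}{-1 + 15 \cdot 33} \left(-493\right) = 15 \frac{1}{-1 + 495} \cdot 25 \left(-493\right) = 15 \cdot \frac{1}{494} \cdot 25 \left(-493\right) = \frac{375}{494} \left(-493\right) = - \frac{184875}{494}$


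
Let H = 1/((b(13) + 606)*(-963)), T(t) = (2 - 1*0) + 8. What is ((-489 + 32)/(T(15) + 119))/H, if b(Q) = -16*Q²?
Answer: -307770306/43 ≈ -7.1574e+6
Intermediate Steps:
T(t) = 10 (T(t) = (2 + 0) + 8 = 2 + 8 = 10)
H = 1/2020374 (H = 1/((-16*13² + 606)*(-963)) = -1/963/(-16*169 + 606) = -1/963/(-2704 + 606) = -1/963/(-2098) = -1/2098*(-1/963) = 1/2020374 ≈ 4.9496e-7)
((-489 + 32)/(T(15) + 119))/H = ((-489 + 32)/(10 + 119))/(1/2020374) = -457/129*2020374 = -307770306/43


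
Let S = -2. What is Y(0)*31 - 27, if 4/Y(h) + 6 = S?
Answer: -85/2 ≈ -42.500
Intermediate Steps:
Y(h) = -1/2 (Y(h) = 4/(-6 - 2) = 4/(-8) = 4*(-1/8) = -1/2)
Y(0)*31 - 27 = -1/2*31 - 27 = -31/2 - 27 = -85/2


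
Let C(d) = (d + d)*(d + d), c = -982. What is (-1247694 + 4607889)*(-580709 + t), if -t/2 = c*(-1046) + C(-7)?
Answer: -8855609111775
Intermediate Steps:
C(d) = 4*d**2 (C(d) = (2*d)*(2*d) = 4*d**2)
t = -2054736 (t = -2*(-982*(-1046) + 4*(-7)**2) = -2*(1027172 + 4*49) = -2*(1027172 + 196) = -2*1027368 = -2054736)
(-1247694 + 4607889)*(-580709 + t) = (-1247694 + 4607889)*(-580709 - 2054736) = 3360195*(-2635445) = -8855609111775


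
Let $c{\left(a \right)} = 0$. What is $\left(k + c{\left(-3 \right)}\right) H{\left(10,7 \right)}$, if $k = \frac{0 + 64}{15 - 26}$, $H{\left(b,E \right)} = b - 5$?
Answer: $- \frac{320}{11} \approx -29.091$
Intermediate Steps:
$H{\left(b,E \right)} = -5 + b$ ($H{\left(b,E \right)} = b - 5 = -5 + b$)
$k = - \frac{64}{11}$ ($k = \frac{64}{-11} = 64 \left(- \frac{1}{11}\right) = - \frac{64}{11} \approx -5.8182$)
$\left(k + c{\left(-3 \right)}\right) H{\left(10,7 \right)} = \left(- \frac{64}{11} + 0\right) \left(-5 + 10\right) = \left(- \frac{64}{11}\right) 5 = - \frac{320}{11}$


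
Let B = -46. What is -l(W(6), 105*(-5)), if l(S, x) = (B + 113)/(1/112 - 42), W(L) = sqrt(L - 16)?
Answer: 7504/4703 ≈ 1.5956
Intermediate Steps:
W(L) = sqrt(-16 + L)
l(S, x) = -7504/4703 (l(S, x) = (-46 + 113)/(1/112 - 42) = 67/(1/112 - 42) = 67/(-4703/112) = 67*(-112/4703) = -7504/4703)
-l(W(6), 105*(-5)) = -1*(-7504/4703) = 7504/4703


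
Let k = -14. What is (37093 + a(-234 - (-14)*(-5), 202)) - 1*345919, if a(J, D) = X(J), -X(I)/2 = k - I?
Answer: -309406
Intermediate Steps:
X(I) = 28 + 2*I (X(I) = -2*(-14 - I) = 28 + 2*I)
a(J, D) = 28 + 2*J
(37093 + a(-234 - (-14)*(-5), 202)) - 1*345919 = (37093 + (28 + 2*(-234 - (-14)*(-5)))) - 1*345919 = (37093 + (28 + 2*(-234 - 1*70))) - 345919 = (37093 + (28 + 2*(-234 - 70))) - 345919 = (37093 + (28 + 2*(-304))) - 345919 = (37093 + (28 - 608)) - 345919 = (37093 - 580) - 345919 = 36513 - 345919 = -309406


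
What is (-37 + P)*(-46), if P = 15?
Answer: 1012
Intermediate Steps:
(-37 + P)*(-46) = (-37 + 15)*(-46) = -22*(-46) = 1012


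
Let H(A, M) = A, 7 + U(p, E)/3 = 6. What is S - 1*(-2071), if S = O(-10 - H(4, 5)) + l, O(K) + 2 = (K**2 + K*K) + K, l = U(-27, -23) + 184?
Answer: 2628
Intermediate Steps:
U(p, E) = -3 (U(p, E) = -21 + 3*6 = -21 + 18 = -3)
l = 181 (l = -3 + 184 = 181)
O(K) = -2 + K + 2*K**2 (O(K) = -2 + ((K**2 + K*K) + K) = -2 + ((K**2 + K**2) + K) = -2 + (2*K**2 + K) = -2 + (K + 2*K**2) = -2 + K + 2*K**2)
S = 557 (S = (-2 + (-10 - 1*4) + 2*(-10 - 1*4)**2) + 181 = (-2 + (-10 - 4) + 2*(-10 - 4)**2) + 181 = (-2 - 14 + 2*(-14)**2) + 181 = (-2 - 14 + 2*196) + 181 = (-2 - 14 + 392) + 181 = 376 + 181 = 557)
S - 1*(-2071) = 557 - 1*(-2071) = 557 + 2071 = 2628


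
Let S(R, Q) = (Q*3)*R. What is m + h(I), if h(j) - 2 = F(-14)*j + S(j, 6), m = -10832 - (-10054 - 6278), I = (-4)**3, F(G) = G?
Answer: 5246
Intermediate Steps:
I = -64
m = 5500 (m = -10832 - 1*(-16332) = -10832 + 16332 = 5500)
S(R, Q) = 3*Q*R (S(R, Q) = (3*Q)*R = 3*Q*R)
h(j) = 2 + 4*j (h(j) = 2 + (-14*j + 3*6*j) = 2 + (-14*j + 18*j) = 2 + 4*j)
m + h(I) = 5500 + (2 + 4*(-64)) = 5500 + (2 - 256) = 5500 - 254 = 5246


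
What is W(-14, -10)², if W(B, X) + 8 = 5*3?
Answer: 49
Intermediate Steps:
W(B, X) = 7 (W(B, X) = -8 + 5*3 = -8 + 15 = 7)
W(-14, -10)² = 7² = 49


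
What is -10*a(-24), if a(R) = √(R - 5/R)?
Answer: -5*I*√3426/6 ≈ -48.777*I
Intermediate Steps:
-10*a(-24) = -10*√(-24 - 5/(-24)) = -10*√(-24 - 5*(-1/24)) = -10*√(-24 + 5/24) = -5*I*√3426/6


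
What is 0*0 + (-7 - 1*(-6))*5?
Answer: -5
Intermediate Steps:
0*0 + (-7 - 1*(-6))*5 = 0 + (-7 + 6)*5 = 0 - 1*5 = 0 - 5 = -5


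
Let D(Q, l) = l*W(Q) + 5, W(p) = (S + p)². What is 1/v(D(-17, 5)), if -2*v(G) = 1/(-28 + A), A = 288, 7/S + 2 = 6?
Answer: -520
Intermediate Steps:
S = 7/4 (S = 7/(-2 + 6) = 7/4 ≈ 1.7500)
W(p) = (7/4 + p)²
D(Q, l) = 5 + l*(7 + 4*Q)²/16 (D(Q, l) = l*((7 + 4*Q)²/16) + 5 = l*(7 + 4*Q)²/16 + 5 = 5 + l*(7 + 4*Q)²/16)
v(G) = -1/520 (v(G) = -1/(2*(-28 + 288)) = -½/260 = -½*1/260 = -1/520)
1/v(D(-17, 5)) = 1/(-1/520) = -520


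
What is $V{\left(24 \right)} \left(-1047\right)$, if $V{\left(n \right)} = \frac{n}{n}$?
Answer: $-1047$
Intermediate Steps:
$V{\left(n \right)} = 1$
$V{\left(24 \right)} \left(-1047\right) = 1 \left(-1047\right) = -1047$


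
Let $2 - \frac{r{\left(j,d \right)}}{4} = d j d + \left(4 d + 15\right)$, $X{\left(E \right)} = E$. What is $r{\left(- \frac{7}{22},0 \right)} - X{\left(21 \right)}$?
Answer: $-73$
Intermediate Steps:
$r{\left(j,d \right)} = -52 - 16 d - 4 j d^{2}$ ($r{\left(j,d \right)} = 8 - 4 \left(d j d + \left(4 d + 15\right)\right) = 8 - 4 \left(j d^{2} + \left(15 + 4 d\right)\right) = 8 - 4 \left(15 + 4 d + j d^{2}\right) = 8 - \left(60 + 16 d + 4 j d^{2}\right) = -52 - 16 d - 4 j d^{2}$)
$r{\left(- \frac{7}{22},0 \right)} - X{\left(21 \right)} = \left(-52 - 0 - 4 \left(- \frac{7}{22}\right) 0^{2}\right) - 21 = \left(-52 + 0 - 4 \left(\left(-7\right) \frac{1}{22}\right) 0\right) - 21 = \left(-52 + 0 - \left(- \frac{14}{11}\right) 0\right) - 21 = \left(-52 + 0 + 0\right) - 21 = -52 - 21 = -73$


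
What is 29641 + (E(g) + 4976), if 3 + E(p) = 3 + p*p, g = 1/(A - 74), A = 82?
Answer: 2215489/64 ≈ 34617.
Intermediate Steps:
g = 1/8 (g = 1/(82 - 74) = 1/8 ≈ 0.12500)
E(p) = p**2 (E(p) = -3 + (3 + p*p) = -3 + (3 + p**2) = p**2)
29641 + (E(g) + 4976) = 29641 + ((1/8)**2 + 4976) = 29641 + (1/64 + 4976) = 29641 + 318465/64 = 2215489/64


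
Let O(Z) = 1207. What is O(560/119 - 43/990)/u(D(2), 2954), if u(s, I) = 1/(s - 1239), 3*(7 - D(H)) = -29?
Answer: -4426069/3 ≈ -1.4754e+6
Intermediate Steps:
D(H) = 50/3 (D(H) = 7 - 1/3*(-29) = 7 + 29/3 = 50/3)
u(s, I) = 1/(-1239 + s)
O(560/119 - 43/990)/u(D(2), 2954) = 1207/(1/(-1239 + 50/3)) = 1207/(1/(-3667/3)) = 1207/(-3/3667) = 1207*(-3667/3) = -4426069/3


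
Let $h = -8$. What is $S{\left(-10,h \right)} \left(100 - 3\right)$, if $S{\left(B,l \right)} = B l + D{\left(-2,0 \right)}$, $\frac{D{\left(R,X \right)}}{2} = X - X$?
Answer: $7760$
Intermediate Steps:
$D{\left(R,X \right)} = 0$ ($D{\left(R,X \right)} = 2 \left(X - X\right) = 2 \cdot 0 = 0$)
$S{\left(B,l \right)} = B l$ ($S{\left(B,l \right)} = B l + 0 = B l$)
$S{\left(-10,h \right)} \left(100 - 3\right) = \left(-10\right) \left(-8\right) \left(100 - 3\right) = 80 \cdot 97 = 7760$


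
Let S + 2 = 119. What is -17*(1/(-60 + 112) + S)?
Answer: -103445/52 ≈ -1989.3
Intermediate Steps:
S = 117 (S = -2 + 119 = 117)
-17*(1/(-60 + 112) + S) = -17*(1/(-60 + 112) + 117) = -17*(1/52 + 117) = -17*6085/52 = -103445/52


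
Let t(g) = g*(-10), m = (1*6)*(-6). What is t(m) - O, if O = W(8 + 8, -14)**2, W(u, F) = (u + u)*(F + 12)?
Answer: -3736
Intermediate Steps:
W(u, F) = 2*u*(12 + F) (W(u, F) = (2*u)*(12 + F) = 2*u*(12 + F))
m = -36 (m = 6*(-6) = -36)
t(g) = -10*g
O = 4096 (O = (2*(8 + 8)*(12 - 14))**2 = (2*16*(-2))**2 = (-64)**2 = 4096)
t(m) - O = -10*(-36) - 1*4096 = 360 - 4096 = -3736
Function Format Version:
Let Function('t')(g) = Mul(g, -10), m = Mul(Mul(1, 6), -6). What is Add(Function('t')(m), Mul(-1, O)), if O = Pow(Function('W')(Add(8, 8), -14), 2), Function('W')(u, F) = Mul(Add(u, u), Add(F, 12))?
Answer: -3736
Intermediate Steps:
Function('W')(u, F) = Mul(2, u, Add(12, F)) (Function('W')(u, F) = Mul(Mul(2, u), Add(12, F)) = Mul(2, u, Add(12, F)))
m = -36 (m = Mul(6, -6) = -36)
Function('t')(g) = Mul(-10, g)
O = 4096 (O = Pow(Mul(2, Add(8, 8), Add(12, -14)), 2) = Pow(Mul(2, 16, -2), 2) = Pow(-64, 2) = 4096)
Add(Function('t')(m), Mul(-1, O)) = Add(Mul(-10, -36), Mul(-1, 4096)) = Add(360, -4096) = -3736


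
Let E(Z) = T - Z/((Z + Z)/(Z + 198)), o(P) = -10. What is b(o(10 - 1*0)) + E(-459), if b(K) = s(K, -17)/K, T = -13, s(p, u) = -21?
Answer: 598/5 ≈ 119.60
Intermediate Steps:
b(K) = -21/K
E(Z) = -112 - Z/2 (E(Z) = -13 - Z/((Z + Z)/(Z + 198)) = -13 - Z/((2*Z)/(198 + Z)) = -13 - Z/(2*Z/(198 + Z)) = -13 - Z*(198 + Z)/(2*Z) = -13 - (99 + Z/2) = -13 + (-99 - Z/2) = -112 - Z/2)
b(o(10 - 1*0)) + E(-459) = -21/(-10) + (-112 - ½*(-459)) = -21*(-⅒) + (-112 + 459/2) = 21/10 + 235/2 = 598/5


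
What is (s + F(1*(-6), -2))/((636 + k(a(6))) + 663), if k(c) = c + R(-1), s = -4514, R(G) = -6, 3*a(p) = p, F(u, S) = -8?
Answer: -646/185 ≈ -3.4919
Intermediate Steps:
a(p) = p/3
k(c) = -6 + c (k(c) = c - 6 = -6 + c)
(s + F(1*(-6), -2))/((636 + k(a(6))) + 663) = (-4514 - 8)/((636 + (-6 + (1/3)*6)) + 663) = -4522/((636 + (-6 + 2)) + 663) = -4522/((636 - 4) + 663) = -4522/(632 + 663) = -4522/1295 = -4522*1/1295 = -646/185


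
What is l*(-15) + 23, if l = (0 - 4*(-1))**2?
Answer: -217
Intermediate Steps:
l = 16 (l = (0 + 4)**2 = 4**2 = 16)
l*(-15) + 23 = 16*(-15) + 23 = -240 + 23 = -217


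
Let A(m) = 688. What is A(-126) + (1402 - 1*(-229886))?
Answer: 231976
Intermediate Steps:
A(-126) + (1402 - 1*(-229886)) = 688 + (1402 - 1*(-229886)) = 688 + (1402 + 229886) = 688 + 231288 = 231976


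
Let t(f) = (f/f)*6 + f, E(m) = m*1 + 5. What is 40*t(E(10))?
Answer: 840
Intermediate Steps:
E(m) = 5 + m (E(m) = m + 5 = 5 + m)
t(f) = 6 + f (t(f) = 1*6 + f = 6 + f)
40*t(E(10)) = 40*(6 + (5 + 10)) = 40*(6 + 15) = 40*21 = 840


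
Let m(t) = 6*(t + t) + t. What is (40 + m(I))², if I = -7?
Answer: 2601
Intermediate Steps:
m(t) = 13*t (m(t) = 6*(2*t) + t = 12*t + t = 13*t)
(40 + m(I))² = (40 + 13*(-7))² = (40 - 91)² = (-51)² = 2601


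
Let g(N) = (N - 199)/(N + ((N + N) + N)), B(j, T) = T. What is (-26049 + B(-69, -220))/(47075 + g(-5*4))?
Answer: -2101520/3766219 ≈ -0.55799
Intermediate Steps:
g(N) = (-199 + N)/(4*N) (g(N) = (-199 + N)/(N + (2*N + N)) = (-199 + N)/(N + 3*N) = (-199 + N)/((4*N)) = (-199 + N)*(1/(4*N)) = (-199 + N)/(4*N))
(-26049 + B(-69, -220))/(47075 + g(-5*4)) = (-26049 - 220)/(47075 + (-199 - 5*4)/(4*((-5*4)))) = -26269/(47075 + (¼)*(-199 - 20)/(-20)) = -26269/(47075 + (¼)*(-1/20)*(-219)) = -26269/(47075 + 219/80) = -26269/3766219/80 = -26269*80/3766219 = -2101520/3766219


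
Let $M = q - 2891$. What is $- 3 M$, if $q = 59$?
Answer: $8496$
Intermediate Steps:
$M = -2832$ ($M = 59 - 2891 = -2832$)
$- 3 M = \left(-3\right) \left(-2832\right) = 8496$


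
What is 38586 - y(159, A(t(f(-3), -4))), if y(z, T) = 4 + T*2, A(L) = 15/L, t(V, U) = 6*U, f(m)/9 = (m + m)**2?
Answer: 154333/4 ≈ 38583.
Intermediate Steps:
f(m) = 36*m**2 (f(m) = 9*(m + m)**2 = 9*(2*m)**2 = 9*(4*m**2) = 36*m**2)
y(z, T) = 4 + 2*T
38586 - y(159, A(t(f(-3), -4))) = 38586 - (4 + 2*(15/((6*(-4))))) = 38586 - (4 + 2*(15/(-24))) = 38586 - (4 + 2*(15*(-1/24))) = 38586 - (4 + 2*(-5/8)) = 38586 - (4 - 5/4) = 38586 - 1*11/4 = 38586 - 11/4 = 154333/4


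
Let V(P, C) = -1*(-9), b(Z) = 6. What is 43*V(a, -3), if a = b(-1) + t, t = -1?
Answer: 387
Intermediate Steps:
a = 5 (a = 6 - 1 = 5)
V(P, C) = 9
43*V(a, -3) = 43*9 = 387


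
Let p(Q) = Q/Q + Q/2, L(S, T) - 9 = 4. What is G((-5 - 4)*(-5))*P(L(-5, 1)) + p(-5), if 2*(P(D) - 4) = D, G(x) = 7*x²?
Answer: 148836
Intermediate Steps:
L(S, T) = 13 (L(S, T) = 9 + 4 = 13)
p(Q) = 1 + Q/2 (p(Q) = 1 + Q*(½) = 1 + Q/2)
P(D) = 4 + D/2
G((-5 - 4)*(-5))*P(L(-5, 1)) + p(-5) = (7*((-5 - 4)*(-5))²)*(4 + (½)*13) + (1 + (½)*(-5)) = (7*(-9*(-5))²)*(4 + 13/2) + (1 - 5/2) = (7*45²)*(21/2) - 3/2 = (7*2025)*(21/2) - 3/2 = 14175*(21/2) - 3/2 = 297675/2 - 3/2 = 148836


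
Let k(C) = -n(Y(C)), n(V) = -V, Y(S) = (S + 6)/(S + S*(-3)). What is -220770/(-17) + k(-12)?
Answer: 883063/68 ≈ 12986.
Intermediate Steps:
Y(S) = -(6 + S)/(2*S) (Y(S) = (6 + S)/(S - 3*S) = (6 + S)/((-2*S)) = (6 + S)*(-1/(2*S)) = -(6 + S)/(2*S))
k(C) = (-6 - C)/(2*C) (k(C) = -(-1)*(-6 - C)/(2*C) = (-6 - C)/(2*C))
-220770/(-17) + k(-12) = -220770/(-17) + (½)*(-6 - 1*(-12))/(-12) = -220770*(-1)/17 + (½)*(-1/12)*(-6 + 12) = -495*(-446/17) + (½)*(-1/12)*6 = 220770/17 - ¼ = 883063/68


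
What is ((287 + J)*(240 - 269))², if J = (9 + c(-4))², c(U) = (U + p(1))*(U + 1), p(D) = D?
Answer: 313962961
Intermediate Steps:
c(U) = (1 + U)² (c(U) = (U + 1)*(U + 1) = (1 + U)*(1 + U) = (1 + U)²)
J = 324 (J = (9 + (1 + (-4)² + 2*(-4)))² = (9 + (1 + 16 - 8))² = (9 + 9)² = 18² = 324)
((287 + J)*(240 - 269))² = ((287 + 324)*(240 - 269))² = (611*(-29))² = (-17719)² = 313962961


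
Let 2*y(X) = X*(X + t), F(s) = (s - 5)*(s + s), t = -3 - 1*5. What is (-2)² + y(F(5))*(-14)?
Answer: 4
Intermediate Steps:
t = -8 (t = -3 - 5 = -8)
F(s) = 2*s*(-5 + s) (F(s) = (-5 + s)*(2*s) = 2*s*(-5 + s))
y(X) = X*(-8 + X)/2 (y(X) = (X*(X - 8))/2 = (X*(-8 + X))/2 = X*(-8 + X)/2)
(-2)² + y(F(5))*(-14) = (-2)² + ((2*5*(-5 + 5))*(-8 + 2*5*(-5 + 5))/2)*(-14) = 4 + ((2*5*0)*(-8 + 2*5*0)/2)*(-14) = 4 + ((½)*0*(-8 + 0))*(-14) = 4 + ((½)*0*(-8))*(-14) = 4 + 0*(-14) = 4 + 0 = 4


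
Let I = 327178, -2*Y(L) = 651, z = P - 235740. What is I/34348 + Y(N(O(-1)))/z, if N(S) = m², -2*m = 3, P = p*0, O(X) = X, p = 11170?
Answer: 12856686999/1349532920 ≈ 9.5268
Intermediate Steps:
P = 0 (P = 11170*0 = 0)
m = -3/2 (m = -½*3 = -3/2 ≈ -1.5000)
z = -235740 (z = 0 - 235740 = -235740)
N(S) = 9/4 (N(S) = (-3/2)² = 9/4)
Y(L) = -651/2 (Y(L) = -½*651 = -651/2)
I/34348 + Y(N(O(-1)))/z = 327178/34348 - 651/2/(-235740) = 327178*(1/34348) - 651/2*(-1/235740) = 163589/17174 + 217/157160 = 12856686999/1349532920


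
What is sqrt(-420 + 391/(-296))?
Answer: I*sqrt(9228614)/148 ≈ 20.526*I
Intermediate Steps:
sqrt(-420 + 391/(-296)) = sqrt(-420 + 391*(-1/296)) = sqrt(-420 - 391/296) = sqrt(-124711/296) = I*sqrt(9228614)/148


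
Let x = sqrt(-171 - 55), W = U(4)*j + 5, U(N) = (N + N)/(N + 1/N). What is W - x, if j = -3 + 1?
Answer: 21/17 - I*sqrt(226) ≈ 1.2353 - 15.033*I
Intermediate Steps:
j = -2
U(N) = 2*N/(N + 1/N) (U(N) = (2*N)/(N + 1/N) = 2*N/(N + 1/N))
W = 21/17 (W = (2*4**2/(1 + 4**2))*(-2) + 5 = (2*16/(1 + 16))*(-2) + 5 = (2*16/17)*(-2) + 5 = (2*16*(1/17))*(-2) + 5 = (32/17)*(-2) + 5 = -64/17 + 5 = 21/17 ≈ 1.2353)
x = I*sqrt(226) (x = sqrt(-226) = I*sqrt(226) ≈ 15.033*I)
W - x = 21/17 - I*sqrt(226)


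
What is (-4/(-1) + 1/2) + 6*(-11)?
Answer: -123/2 ≈ -61.500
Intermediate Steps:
(-4/(-1) + 1/2) + 6*(-11) = (-4*(-1) + 1*(½)) - 66 = (4 + ½) - 66 = 9/2 - 66 = -123/2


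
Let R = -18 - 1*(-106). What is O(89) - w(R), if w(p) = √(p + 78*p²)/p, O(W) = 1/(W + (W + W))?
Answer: 1/267 - √151030/44 ≈ -8.8287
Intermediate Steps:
O(W) = 1/(3*W) (O(W) = 1/(W + 2*W) = 1/(3*W))
R = 88 (R = -18 + 106 = 88)
w(p) = √(p + 78*p²)/p
O(89) - w(R) = (⅓)/89 - √(88*(1 + 78*88))/88 = (⅓)*(1/89) - √(88*(1 + 6864))/88 = 1/267 - √(88*6865)/88 = 1/267 - √604120/88 = 1/267 - 2*√151030/88 = 1/267 - √151030/44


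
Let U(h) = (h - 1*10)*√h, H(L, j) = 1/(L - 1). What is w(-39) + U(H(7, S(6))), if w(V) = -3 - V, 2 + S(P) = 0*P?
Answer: 36 - 59*√6/36 ≈ 31.986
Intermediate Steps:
S(P) = -2 (S(P) = -2 + 0*P = -2 + 0 = -2)
H(L, j) = 1/(-1 + L)
U(h) = √h*(-10 + h) (U(h) = (h - 10)*√h = (-10 + h)*√h = √h*(-10 + h))
w(-39) + U(H(7, S(6))) = (-3 - 1*(-39)) + √(1/(-1 + 7))*(-10 + 1/(-1 + 7)) = (-3 + 39) + √(1/6)*(-10 + 1/6) = 36 + √(⅙)*(-10 + ⅙) = 36 + (√6/6)*(-59/6) = 36 - 59*√6/36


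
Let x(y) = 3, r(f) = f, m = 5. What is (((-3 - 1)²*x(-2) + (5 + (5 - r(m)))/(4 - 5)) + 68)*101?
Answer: 11211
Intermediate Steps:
(((-3 - 1)²*x(-2) + (5 + (5 - r(m)))/(4 - 5)) + 68)*101 = (((-3 - 1)²*3 + (5 + (5 - 1*5))/(4 - 5)) + 68)*101 = (((-4)²*3 + (5 + (5 - 5))/(-1)) + 68)*101 = ((16*3 + (5 + 0)*(-1)) + 68)*101 = ((48 + 5*(-1)) + 68)*101 = ((48 - 5) + 68)*101 = (43 + 68)*101 = 111*101 = 11211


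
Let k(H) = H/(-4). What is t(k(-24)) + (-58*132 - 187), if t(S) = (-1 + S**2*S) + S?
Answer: -7622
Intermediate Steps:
k(H) = -H/4 (k(H) = H*(-1/4) = -H/4)
t(S) = -1 + S + S**3 (t(S) = (-1 + S**3) + S = -1 + S + S**3)
t(k(-24)) + (-58*132 - 187) = (-1 - 1/4*(-24) + (-1/4*(-24))**3) + (-58*132 - 187) = (-1 + 6 + 6**3) + (-7656 - 187) = (-1 + 6 + 216) - 7843 = 221 - 7843 = -7622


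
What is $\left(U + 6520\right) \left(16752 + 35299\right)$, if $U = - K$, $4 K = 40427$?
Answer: $- \frac{746775697}{4} \approx -1.8669 \cdot 10^{8}$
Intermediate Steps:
$K = \frac{40427}{4}$ ($K = \frac{1}{4} \cdot 40427 = \frac{40427}{4} \approx 10107.0$)
$U = - \frac{40427}{4}$ ($U = \left(-1\right) \frac{40427}{4} = - \frac{40427}{4} \approx -10107.0$)
$\left(U + 6520\right) \left(16752 + 35299\right) = \left(- \frac{40427}{4} + 6520\right) \left(16752 + 35299\right) = \left(- \frac{14347}{4}\right) 52051 = - \frac{746775697}{4}$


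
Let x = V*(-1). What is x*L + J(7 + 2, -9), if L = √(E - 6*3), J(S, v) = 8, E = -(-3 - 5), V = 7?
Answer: 8 - 7*I*√10 ≈ 8.0 - 22.136*I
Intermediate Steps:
E = 8 (E = -1*(-8) = 8)
x = -7 (x = 7*(-1) = -7)
L = I*√10 (L = √(8 - 6*3) = √(8 - 18) = √(-10) = I*√10 ≈ 3.1623*I)
x*L + J(7 + 2, -9) = -7*I*√10 + 8 = 8 - 7*I*√10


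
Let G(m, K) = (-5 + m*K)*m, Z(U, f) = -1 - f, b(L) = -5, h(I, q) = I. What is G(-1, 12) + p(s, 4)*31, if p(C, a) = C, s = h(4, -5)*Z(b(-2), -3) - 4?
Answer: 141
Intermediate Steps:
s = 4 (s = 4*(-1 - 1*(-3)) - 4 = 4*(-1 + 3) - 4 = 4*2 - 4 = 8 - 4 = 4)
G(m, K) = m*(-5 + K*m) (G(m, K) = (-5 + K*m)*m = m*(-5 + K*m))
G(-1, 12) + p(s, 4)*31 = -(-5 + 12*(-1)) + 4*31 = -(-5 - 12) + 124 = -1*(-17) + 124 = 17 + 124 = 141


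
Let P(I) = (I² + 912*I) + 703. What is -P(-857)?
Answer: 46432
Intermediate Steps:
P(I) = 703 + I² + 912*I
-P(-857) = -(703 + (-857)² + 912*(-857)) = -(703 + 734449 - 781584) = -1*(-46432) = 46432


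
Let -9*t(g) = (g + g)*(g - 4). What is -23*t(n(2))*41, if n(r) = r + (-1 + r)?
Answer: -1886/3 ≈ -628.67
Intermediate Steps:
n(r) = -1 + 2*r
t(g) = -2*g*(-4 + g)/9 (t(g) = -(g + g)*(g - 4)/9 = -2*g*(-4 + g)/9)
-23*t(n(2))*41 = -46*(-1 + 2*2)*(4 - (-1 + 2*2))/9*41 = -46*(-1 + 4)*(4 - (-1 + 4))/9*41 = -46*3*(4 - 1*3)/9*41 = -46*3*(4 - 3)/9*41 = -46*3/9*41 = -23*⅔*41 = -46/3*41 = -1886/3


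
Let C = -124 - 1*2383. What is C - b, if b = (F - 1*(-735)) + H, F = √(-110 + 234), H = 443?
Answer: -3685 - 2*√31 ≈ -3696.1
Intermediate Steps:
F = 2*√31 (F = √124 = 2*√31 ≈ 11.136)
C = -2507 (C = -124 - 2383 = -2507)
b = 1178 + 2*√31 (b = (2*√31 - 1*(-735)) + 443 = (2*√31 + 735) + 443 = (735 + 2*√31) + 443 = 1178 + 2*√31 ≈ 1189.1)
C - b = -2507 - (1178 + 2*√31) = -2507 + (-1178 - 2*√31) = -3685 - 2*√31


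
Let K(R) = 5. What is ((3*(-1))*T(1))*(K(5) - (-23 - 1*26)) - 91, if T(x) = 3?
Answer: -577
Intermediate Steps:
((3*(-1))*T(1))*(K(5) - (-23 - 1*26)) - 91 = ((3*(-1))*3)*(5 - (-23 - 1*26)) - 91 = (-3*3)*(5 - (-23 - 26)) - 91 = -9*(5 - 1*(-49)) - 91 = -9*(5 + 49) - 91 = -9*54 - 91 = -486 - 91 = -577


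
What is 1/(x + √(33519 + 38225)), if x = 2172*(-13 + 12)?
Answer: -543/1161460 - √1121/580730 ≈ -0.00052517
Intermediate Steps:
x = -2172 (x = 2172*(-1) = -2172)
1/(x + √(33519 + 38225)) = 1/(-2172 + √(33519 + 38225)) = 1/(-2172 + √71744) = 1/(-2172 + 8*√1121)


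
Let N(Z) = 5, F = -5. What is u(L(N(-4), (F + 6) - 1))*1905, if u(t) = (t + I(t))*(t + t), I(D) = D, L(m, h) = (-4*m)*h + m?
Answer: 190500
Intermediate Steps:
L(m, h) = m - 4*h*m (L(m, h) = -4*h*m + m = m - 4*h*m)
u(t) = 4*t² (u(t) = (t + t)*(t + t) = (2*t)*(2*t) = 4*t²)
u(L(N(-4), (F + 6) - 1))*1905 = (4*(5*(1 - 4*((-5 + 6) - 1)))²)*1905 = (4*(5*(1 - 4*(1 - 1)))²)*1905 = (4*(5*(1 - 4*0))²)*1905 = (4*(5*(1 + 0))²)*1905 = (4*(5*1)²)*1905 = (4*5²)*1905 = (4*25)*1905 = 100*1905 = 190500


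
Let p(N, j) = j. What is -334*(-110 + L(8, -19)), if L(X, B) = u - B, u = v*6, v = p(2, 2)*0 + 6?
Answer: 18370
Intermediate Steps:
v = 6 (v = 2*0 + 6 = 0 + 6 = 6)
u = 36 (u = 6*6 = 36)
L(X, B) = 36 - B
-334*(-110 + L(8, -19)) = -334*(-110 + (36 - 1*(-19))) = -334*(-110 + (36 + 19)) = -334*(-110 + 55) = -334*(-55) = 18370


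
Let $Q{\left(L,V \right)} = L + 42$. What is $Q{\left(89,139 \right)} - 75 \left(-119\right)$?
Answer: $9056$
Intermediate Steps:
$Q{\left(L,V \right)} = 42 + L$
$Q{\left(89,139 \right)} - 75 \left(-119\right) = \left(42 + 89\right) - 75 \left(-119\right) = 131 - -8925 = 131 + 8925 = 9056$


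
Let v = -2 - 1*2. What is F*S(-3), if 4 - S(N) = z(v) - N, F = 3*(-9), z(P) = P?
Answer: -135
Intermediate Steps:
v = -4 (v = -2 - 2 = -4)
F = -27
S(N) = 8 + N (S(N) = 4 - (-4 - N) = 4 + (4 + N) = 8 + N)
F*S(-3) = -27*(8 - 3) = -27*5 = -135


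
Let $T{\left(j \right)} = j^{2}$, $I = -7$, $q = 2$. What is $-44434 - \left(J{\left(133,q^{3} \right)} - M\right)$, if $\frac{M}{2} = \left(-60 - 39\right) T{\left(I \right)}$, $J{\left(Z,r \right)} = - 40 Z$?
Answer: $-48816$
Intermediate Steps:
$M = -9702$ ($M = 2 \left(-60 - 39\right) \left(-7\right)^{2} = 2 \left(\left(-99\right) 49\right) = 2 \left(-4851\right) = -9702$)
$-44434 - \left(J{\left(133,q^{3} \right)} - M\right) = -44434 - \left(\left(-40\right) 133 - -9702\right) = -44434 - \left(-5320 + 9702\right) = -44434 - 4382 = -48816$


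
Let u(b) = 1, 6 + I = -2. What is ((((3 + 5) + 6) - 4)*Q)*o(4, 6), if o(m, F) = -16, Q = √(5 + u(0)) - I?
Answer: -1280 - 160*√6 ≈ -1671.9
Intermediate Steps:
I = -8 (I = -6 - 2 = -8)
Q = 8 + √6 (Q = √(5 + 1) - 1*(-8) = √6 + 8 = 8 + √6 ≈ 10.449)
((((3 + 5) + 6) - 4)*Q)*o(4, 6) = ((((3 + 5) + 6) - 4)*(8 + √6))*(-16) = (((8 + 6) - 4)*(8 + √6))*(-16) = ((14 - 4)*(8 + √6))*(-16) = (10*(8 + √6))*(-16) = (80 + 10*√6)*(-16) = -1280 - 160*√6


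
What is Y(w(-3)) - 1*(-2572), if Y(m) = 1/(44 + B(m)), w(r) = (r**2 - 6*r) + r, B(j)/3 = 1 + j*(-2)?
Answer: 249483/97 ≈ 2572.0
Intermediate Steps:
B(j) = 3 - 6*j (B(j) = 3*(1 + j*(-2)) = 3*(1 - 2*j) = 3 - 6*j)
w(r) = r**2 - 5*r
Y(m) = 1/(47 - 6*m) (Y(m) = 1/(44 + (3 - 6*m)) = 1/(47 - 6*m))
Y(w(-3)) - 1*(-2572) = -1/(-47 + 6*(-3*(-5 - 3))) - 1*(-2572) = -1/(-47 + 6*(-3*(-8))) + 2572 = -1/(-47 + 6*24) + 2572 = -1/(-47 + 144) + 2572 = -1/97 + 2572 = 249483/97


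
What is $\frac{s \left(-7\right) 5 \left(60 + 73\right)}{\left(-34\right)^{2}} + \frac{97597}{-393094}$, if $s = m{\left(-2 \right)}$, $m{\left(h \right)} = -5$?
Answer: $\frac{4518220359}{227208332} \approx 19.886$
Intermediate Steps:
$s = -5$
$\frac{s \left(-7\right) 5 \left(60 + 73\right)}{\left(-34\right)^{2}} + \frac{97597}{-393094} = \frac{\left(-5\right) \left(-7\right) 5 \left(60 + 73\right)}{\left(-34\right)^{2}} + \frac{97597}{-393094} = \frac{35 \cdot 5 \cdot 133}{1156} + 97597 \left(- \frac{1}{393094}\right) = 175 \cdot 133 \cdot \frac{1}{1156} - \frac{97597}{393094} = 23275 \cdot \frac{1}{1156} - \frac{97597}{393094} = \frac{23275}{1156} - \frac{97597}{393094} = \frac{4518220359}{227208332}$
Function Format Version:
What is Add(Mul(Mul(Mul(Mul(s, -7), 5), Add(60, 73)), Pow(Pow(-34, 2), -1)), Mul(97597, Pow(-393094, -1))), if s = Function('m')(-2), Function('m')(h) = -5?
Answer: Rational(4518220359, 227208332) ≈ 19.886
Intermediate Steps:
s = -5
Add(Mul(Mul(Mul(Mul(s, -7), 5), Add(60, 73)), Pow(Pow(-34, 2), -1)), Mul(97597, Pow(-393094, -1))) = Add(Mul(Mul(Mul(Mul(-5, -7), 5), Add(60, 73)), Pow(Pow(-34, 2), -1)), Mul(97597, Pow(-393094, -1))) = Add(Mul(Mul(Mul(35, 5), 133), Pow(1156, -1)), Mul(97597, Rational(-1, 393094))) = Add(Mul(Mul(175, 133), Rational(1, 1156)), Rational(-97597, 393094)) = Add(Mul(23275, Rational(1, 1156)), Rational(-97597, 393094)) = Add(Rational(23275, 1156), Rational(-97597, 393094)) = Rational(4518220359, 227208332)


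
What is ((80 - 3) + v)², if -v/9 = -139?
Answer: 1763584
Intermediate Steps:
v = 1251 (v = -9*(-139) = 1251)
((80 - 3) + v)² = ((80 - 3) + 1251)² = (77 + 1251)² = 1328² = 1763584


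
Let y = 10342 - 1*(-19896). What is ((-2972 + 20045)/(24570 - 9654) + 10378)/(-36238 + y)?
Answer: -51605107/29832000 ≈ -1.7299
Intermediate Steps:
y = 30238 (y = 10342 + 19896 = 30238)
((-2972 + 20045)/(24570 - 9654) + 10378)/(-36238 + y) = ((-2972 + 20045)/(24570 - 9654) + 10378)/(-36238 + 30238) = (17073/14916 + 10378)/(-6000) = (17073*(1/14916) + 10378)*(-1/6000) = (5691/4972 + 10378)*(-1/6000) = (51605107/4972)*(-1/6000) = -51605107/29832000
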